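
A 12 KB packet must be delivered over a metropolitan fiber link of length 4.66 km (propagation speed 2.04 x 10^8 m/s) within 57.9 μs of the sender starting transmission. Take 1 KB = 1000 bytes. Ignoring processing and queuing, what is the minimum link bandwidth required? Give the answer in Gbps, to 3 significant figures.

2.74 Gbps

L = 96000 bits.
Propagation delay = 4660 / 204000000 = 22.8431 μs.
Transmission budget = 57.9 − 22.8431 = 35.0569 μs.
R ≥ L / t_tx = 96000 bits / 3.50569e-05 s = 2.74 Gbps.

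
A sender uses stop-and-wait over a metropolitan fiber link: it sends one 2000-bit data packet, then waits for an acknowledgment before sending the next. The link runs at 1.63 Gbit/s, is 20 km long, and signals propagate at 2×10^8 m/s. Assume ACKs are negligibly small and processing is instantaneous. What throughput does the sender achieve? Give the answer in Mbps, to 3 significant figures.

t_tx = L/R = 2000/1630000000 = 1.22699e-06 s.
t_prop = 20000/200000000 = 0.0001 s; RTT = 0.0002 s.
Cycle = t_tx + RTT = 0.000201227 s.
Throughput = L / cycle = 2000 / 0.000201227 = 9.94 Mbps.

9.94 Mbps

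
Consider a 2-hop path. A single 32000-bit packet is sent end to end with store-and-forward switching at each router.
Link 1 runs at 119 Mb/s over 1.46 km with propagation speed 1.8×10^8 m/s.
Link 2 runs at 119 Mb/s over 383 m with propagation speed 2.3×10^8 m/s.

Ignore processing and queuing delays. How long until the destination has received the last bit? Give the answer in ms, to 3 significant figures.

Transmission delay per hop = L/R = 32000/119000000 = 0.268908 ms; 2 hops → 0.537815 ms.
Propagation delays (d/s per hop): 0.00811111, 0.00166522 ms; sum = 0.00977633 ms.
End-to-end = 0.548 ms.

0.548 ms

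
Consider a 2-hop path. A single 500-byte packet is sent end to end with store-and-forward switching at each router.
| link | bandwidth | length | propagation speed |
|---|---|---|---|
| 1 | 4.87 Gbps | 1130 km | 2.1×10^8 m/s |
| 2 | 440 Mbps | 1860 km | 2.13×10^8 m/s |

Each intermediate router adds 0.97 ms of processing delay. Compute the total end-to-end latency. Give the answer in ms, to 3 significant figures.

L = 500 × 8 = 4000 bits.
Transmission delays (L/R per hop): 0.000821355, 0.00909091 ms; sum = 0.00991226 ms.
Propagation delays (d/s per hop): 5.38095, 8.73239 ms; sum = 14.1133 ms.
Processing at 1 router(s): 1 × 0.97 ms = 0.97 ms.
End-to-end = 15.1 ms.

15.1 ms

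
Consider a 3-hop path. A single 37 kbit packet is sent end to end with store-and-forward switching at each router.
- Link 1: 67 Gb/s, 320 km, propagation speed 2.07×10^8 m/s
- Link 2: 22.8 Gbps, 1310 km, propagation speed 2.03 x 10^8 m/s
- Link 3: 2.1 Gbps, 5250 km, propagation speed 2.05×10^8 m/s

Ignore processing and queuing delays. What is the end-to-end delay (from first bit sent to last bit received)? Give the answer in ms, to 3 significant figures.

L = 37000 bits.
Transmission delays (L/R per hop): 0.000552239, 0.00162281, 0.017619 ms; sum = 0.0197941 ms.
Propagation delays (d/s per hop): 1.54589, 6.4532, 25.6098 ms; sum = 33.6089 ms.
End-to-end = 33.6 ms.

33.6 ms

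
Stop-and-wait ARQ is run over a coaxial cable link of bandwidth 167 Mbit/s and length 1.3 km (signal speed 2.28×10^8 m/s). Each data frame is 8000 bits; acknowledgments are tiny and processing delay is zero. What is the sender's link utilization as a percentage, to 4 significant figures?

t_tx = L/R = 8000/167000000 = 4.79042e-05 s.
t_prop = 1300/2.28e+08 = 5.70175e-06 s; RTT = 1.14035e-05 s.
Cycle = t_tx + RTT = 5.93077e-05 s.
Utilization = t_tx / cycle = 4.79042e-05/5.93077e-05 = 80.77 %.

80.77 %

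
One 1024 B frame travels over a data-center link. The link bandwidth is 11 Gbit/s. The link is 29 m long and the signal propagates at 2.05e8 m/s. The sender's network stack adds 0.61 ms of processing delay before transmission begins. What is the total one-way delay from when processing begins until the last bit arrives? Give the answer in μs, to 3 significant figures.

L = 1024 × 8 = 8192 bits.
Transmission delay = L/R = 8192 / 11000000000 = 0.744727 μs.
Propagation delay = d/s = 29 m / 2.05e+08 m/s = 0.141463 μs.
Plus processing delay 0.61 ms = 610 μs.
Total = 611 μs.

611 μs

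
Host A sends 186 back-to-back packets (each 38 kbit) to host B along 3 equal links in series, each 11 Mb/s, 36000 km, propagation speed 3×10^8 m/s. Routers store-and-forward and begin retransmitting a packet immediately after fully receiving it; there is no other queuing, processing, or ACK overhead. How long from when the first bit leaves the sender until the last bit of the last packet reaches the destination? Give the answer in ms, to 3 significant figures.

Per-hop transmission t_tx = L/R = 38000/11000000 = 3.45455 ms.
Per-hop propagation t_prop = 36000000/300000000 = 120 ms.
Pipeline fill: first packet needs 3·t_tx to clear all hops; remaining 185 packets each add one t_tx.
Total = (3+186-1)·t_tx + 3·t_prop = 188·3.45455 + 3·120 = 1010 ms.

1010 ms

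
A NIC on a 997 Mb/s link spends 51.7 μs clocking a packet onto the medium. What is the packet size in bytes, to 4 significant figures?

6443 bytes

L = R × t_tx = 997000000 b/s × 5.17e-05 s = 51544.9 bits.
In bytes: 51544.9 / 8 = 6443 bytes.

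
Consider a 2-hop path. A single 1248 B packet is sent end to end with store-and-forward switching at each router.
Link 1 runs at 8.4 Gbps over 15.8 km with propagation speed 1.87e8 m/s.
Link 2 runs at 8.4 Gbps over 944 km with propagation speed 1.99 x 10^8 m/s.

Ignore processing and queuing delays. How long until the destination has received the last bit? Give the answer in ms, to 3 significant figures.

L = 1248 × 8 = 9984 bits.
Transmission delay per hop = L/R = 9984/8400000000 = 0.00118857 ms; 2 hops → 0.00237714 ms.
Propagation delays (d/s per hop): 0.084492, 4.74372 ms; sum = 4.82821 ms.
End-to-end = 4.83 ms.

4.83 ms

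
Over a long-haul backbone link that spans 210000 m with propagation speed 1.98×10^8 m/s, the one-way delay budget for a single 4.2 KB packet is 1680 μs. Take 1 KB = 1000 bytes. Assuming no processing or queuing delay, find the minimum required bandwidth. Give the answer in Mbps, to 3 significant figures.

L = 33600 bits.
Propagation delay = 210000 / 198000000 = 1060.61 μs.
Transmission budget = 1680 − 1060.61 = 619.394 μs.
R ≥ L / t_tx = 33600 bits / 0.000619394 s = 54.2 Mbps.

54.2 Mbps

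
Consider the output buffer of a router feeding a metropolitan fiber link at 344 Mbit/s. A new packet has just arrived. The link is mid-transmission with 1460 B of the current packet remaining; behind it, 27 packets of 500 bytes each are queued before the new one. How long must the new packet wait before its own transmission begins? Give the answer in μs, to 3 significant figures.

Each queued packet: L/R = 4000/344000000 = 11.6279 μs.
27 queued → 313.953 μs.
Plus remaining 11680 bits of current packet: 33.9535 μs.
Queuing delay = 348 μs.

348 μs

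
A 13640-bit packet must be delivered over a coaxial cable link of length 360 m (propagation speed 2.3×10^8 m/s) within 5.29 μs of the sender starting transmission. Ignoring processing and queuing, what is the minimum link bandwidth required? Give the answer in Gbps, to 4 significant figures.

3.662 Gbps

Propagation delay = 360 / 2.3e+08 = 1.56522 μs.
Transmission budget = 5.29 − 1.56522 = 3.72478 μs.
R ≥ L / t_tx = 13640 bits / 3.72478e-06 s = 3.662 Gbps.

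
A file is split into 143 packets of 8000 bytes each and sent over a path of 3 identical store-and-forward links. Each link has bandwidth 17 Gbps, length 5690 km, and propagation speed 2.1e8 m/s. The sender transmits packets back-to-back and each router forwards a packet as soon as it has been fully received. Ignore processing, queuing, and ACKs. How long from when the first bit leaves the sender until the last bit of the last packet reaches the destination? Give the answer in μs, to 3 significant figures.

Per-hop transmission t_tx = L/R = 64000/17000000000 = 3.76471 μs.
Per-hop propagation t_prop = 5690000/210000000 = 27095.2 μs.
Pipeline fill: first packet needs 3·t_tx to clear all hops; remaining 142 packets each add one t_tx.
Total = (3+143-1)·t_tx + 3·t_prop = 145·3.76471 + 3·27095.2 = 81800 μs.

81800 μs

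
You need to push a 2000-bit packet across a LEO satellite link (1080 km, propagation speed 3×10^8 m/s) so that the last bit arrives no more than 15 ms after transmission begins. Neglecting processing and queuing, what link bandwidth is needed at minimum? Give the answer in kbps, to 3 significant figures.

175 kbps

Propagation delay = 1080000 / 300000000 = 3.6 ms.
Transmission budget = 15 − 3.6 = 11.4 ms.
R ≥ L / t_tx = 2000 bits / 0.0114 s = 175 kbps.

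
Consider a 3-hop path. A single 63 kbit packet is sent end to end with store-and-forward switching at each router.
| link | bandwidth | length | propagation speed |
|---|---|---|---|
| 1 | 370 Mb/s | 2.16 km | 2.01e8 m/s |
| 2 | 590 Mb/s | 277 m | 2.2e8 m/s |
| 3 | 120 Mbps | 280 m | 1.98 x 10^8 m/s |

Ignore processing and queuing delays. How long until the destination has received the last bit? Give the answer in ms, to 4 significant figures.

L = 63000 bits.
Transmission delays (L/R per hop): 0.17027, 0.10678, 0.525 ms; sum = 0.80205 ms.
Propagation delays (d/s per hop): 0.0107463, 0.00125909, 0.00141414 ms; sum = 0.0134195 ms.
End-to-end = 0.8155 ms.

0.8155 ms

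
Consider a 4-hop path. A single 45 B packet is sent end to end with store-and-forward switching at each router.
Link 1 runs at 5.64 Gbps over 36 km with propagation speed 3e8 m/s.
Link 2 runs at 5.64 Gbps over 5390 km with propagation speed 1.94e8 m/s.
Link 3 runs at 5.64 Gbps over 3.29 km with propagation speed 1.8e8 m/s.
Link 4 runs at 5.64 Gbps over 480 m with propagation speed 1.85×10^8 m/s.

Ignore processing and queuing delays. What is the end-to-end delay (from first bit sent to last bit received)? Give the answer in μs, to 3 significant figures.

27900 μs

L = 45 × 8 = 360 bits.
Transmission delay per hop = L/R = 360/5640000000 = 0.0638298 μs; 4 hops → 0.255319 μs.
Propagation delays (d/s per hop): 120, 27783.5, 18.2778, 2.59459 μs; sum = 27924.4 μs.
End-to-end = 27900 μs.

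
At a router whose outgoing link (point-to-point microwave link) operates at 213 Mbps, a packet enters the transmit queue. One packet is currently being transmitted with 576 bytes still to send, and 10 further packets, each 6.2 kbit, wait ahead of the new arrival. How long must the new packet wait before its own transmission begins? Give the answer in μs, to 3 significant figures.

313 μs

Each queued packet: L/R = 6200/213000000 = 29.108 μs.
10 queued → 291.08 μs.
Plus remaining 4608 bits of current packet: 21.6338 μs.
Queuing delay = 313 μs.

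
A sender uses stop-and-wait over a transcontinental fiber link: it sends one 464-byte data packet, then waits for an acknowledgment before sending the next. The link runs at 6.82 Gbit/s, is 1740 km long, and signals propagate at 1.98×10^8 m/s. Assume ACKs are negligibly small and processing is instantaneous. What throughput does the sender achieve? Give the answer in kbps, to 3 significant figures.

t_tx = L/R = 3712/6820000000 = 5.44282e-07 s.
t_prop = 1740000/198000000 = 0.00878788 s; RTT = 0.0175758 s.
Cycle = t_tx + RTT = 0.0175763 s.
Throughput = L / cycle = 3712 / 0.0175763 = 211 kbps.

211 kbps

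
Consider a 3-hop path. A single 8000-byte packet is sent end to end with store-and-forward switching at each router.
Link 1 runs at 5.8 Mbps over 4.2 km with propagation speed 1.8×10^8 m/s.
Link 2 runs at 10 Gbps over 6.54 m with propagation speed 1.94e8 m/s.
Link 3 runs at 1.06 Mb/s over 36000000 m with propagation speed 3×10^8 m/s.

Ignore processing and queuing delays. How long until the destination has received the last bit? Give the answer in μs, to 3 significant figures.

191000 μs

L = 8000 × 8 = 64000 bits.
Transmission delays (L/R per hop): 11034.5, 6.4, 60377.4 μs; sum = 71418.2 μs.
Propagation delays (d/s per hop): 23.3333, 0.0337113, 120000 μs; sum = 120023 μs.
End-to-end = 191000 μs.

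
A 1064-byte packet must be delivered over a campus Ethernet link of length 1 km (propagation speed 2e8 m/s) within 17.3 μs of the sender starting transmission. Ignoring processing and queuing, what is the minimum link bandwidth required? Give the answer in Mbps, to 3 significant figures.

L = 8512 bits.
Propagation delay = 1000 / 200000000 = 5 μs.
Transmission budget = 17.3 − 5 = 12.3 μs.
R ≥ L / t_tx = 8512 bits / 1.23e-05 s = 692 Mbps.

692 Mbps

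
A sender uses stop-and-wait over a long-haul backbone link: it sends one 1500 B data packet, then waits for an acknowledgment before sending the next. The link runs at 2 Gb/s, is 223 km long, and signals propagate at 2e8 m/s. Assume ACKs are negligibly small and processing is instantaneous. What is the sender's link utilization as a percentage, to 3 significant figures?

0.268 %

t_tx = L/R = 12000/2000000000 = 6e-06 s.
t_prop = 223000/200000000 = 0.001115 s; RTT = 0.00223 s.
Cycle = t_tx + RTT = 0.002236 s.
Utilization = t_tx / cycle = 6e-06/0.002236 = 0.268 %.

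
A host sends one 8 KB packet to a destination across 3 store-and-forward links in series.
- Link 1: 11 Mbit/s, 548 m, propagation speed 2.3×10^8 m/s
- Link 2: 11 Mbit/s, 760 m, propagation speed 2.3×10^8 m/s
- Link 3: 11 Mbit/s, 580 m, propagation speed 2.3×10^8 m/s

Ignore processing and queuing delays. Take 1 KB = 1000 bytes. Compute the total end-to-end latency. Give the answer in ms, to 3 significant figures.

L = 64000 bits.
Transmission delay per hop = L/R = 64000/11000000 = 5.81818 ms; 3 hops → 17.4545 ms.
Propagation delays (d/s per hop): 0.00238261, 0.00330435, 0.00252174 ms; sum = 0.0082087 ms.
End-to-end = 17.5 ms.

17.5 ms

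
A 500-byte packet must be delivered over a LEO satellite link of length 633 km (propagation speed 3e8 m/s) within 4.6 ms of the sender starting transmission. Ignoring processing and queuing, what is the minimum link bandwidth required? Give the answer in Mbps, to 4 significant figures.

1.606 Mbps

L = 4000 bits.
Propagation delay = 633000 / 300000000 = 2.11 ms.
Transmission budget = 4.6 − 2.11 = 2.49 ms.
R ≥ L / t_tx = 4000 bits / 0.00249 s = 1.606 Mbps.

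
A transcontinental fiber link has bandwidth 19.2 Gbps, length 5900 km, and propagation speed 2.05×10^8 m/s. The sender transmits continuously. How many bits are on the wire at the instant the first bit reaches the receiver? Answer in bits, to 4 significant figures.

552600000 bits

Propagation delay = 5900000 / 2.05e+08 = 0.0287805 s.
BDP = R × t_prop = 19200000000 × 0.0287805 = 552585000 bits.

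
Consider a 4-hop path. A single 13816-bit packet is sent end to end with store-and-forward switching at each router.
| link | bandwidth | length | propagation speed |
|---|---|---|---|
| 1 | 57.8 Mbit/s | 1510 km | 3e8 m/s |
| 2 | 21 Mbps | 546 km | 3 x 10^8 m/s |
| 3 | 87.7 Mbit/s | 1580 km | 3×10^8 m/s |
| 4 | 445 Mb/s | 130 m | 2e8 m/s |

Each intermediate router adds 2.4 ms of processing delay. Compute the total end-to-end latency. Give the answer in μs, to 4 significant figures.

20410 μs

Transmission delays (L/R per hop): 239.031, 657.905, 157.537, 31.0472 μs; sum = 1085.52 μs.
Propagation delays (d/s per hop): 5033.33, 1820, 5266.67, 0.65 μs; sum = 12120.7 μs.
Processing at 3 router(s): 3 × 2.4 ms = 7200 μs.
End-to-end = 20410 μs.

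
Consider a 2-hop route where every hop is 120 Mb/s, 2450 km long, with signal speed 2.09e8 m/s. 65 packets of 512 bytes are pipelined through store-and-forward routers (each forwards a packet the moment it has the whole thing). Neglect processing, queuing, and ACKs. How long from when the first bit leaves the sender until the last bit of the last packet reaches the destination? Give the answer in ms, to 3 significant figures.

25.7 ms

Per-hop transmission t_tx = L/R = 4096/120000000 = 0.0341333 ms.
Per-hop propagation t_prop = 2450000/209000000 = 11.7225 ms.
Pipeline fill: first packet needs 2·t_tx to clear all hops; remaining 64 packets each add one t_tx.
Total = (2+65-1)·t_tx + 2·t_prop = 66·0.0341333 + 2·11.7225 = 25.7 ms.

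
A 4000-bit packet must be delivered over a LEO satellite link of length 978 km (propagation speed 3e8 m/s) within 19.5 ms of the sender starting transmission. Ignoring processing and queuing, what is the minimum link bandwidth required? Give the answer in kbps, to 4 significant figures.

Propagation delay = 978000 / 300000000 = 3.26 ms.
Transmission budget = 19.5 − 3.26 = 16.24 ms.
R ≥ L / t_tx = 4000 bits / 0.01624 s = 246.3 kbps.

246.3 kbps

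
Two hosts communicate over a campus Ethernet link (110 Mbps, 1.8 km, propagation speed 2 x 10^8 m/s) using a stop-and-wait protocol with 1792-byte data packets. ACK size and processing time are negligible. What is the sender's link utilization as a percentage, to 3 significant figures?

t_tx = L/R = 14336/110000000 = 0.000130327 s.
t_prop = 1800/200000000 = 9e-06 s; RTT = 1.8e-05 s.
Cycle = t_tx + RTT = 0.000148327 s.
Utilization = t_tx / cycle = 0.000130327/0.000148327 = 87.9 %.

87.9 %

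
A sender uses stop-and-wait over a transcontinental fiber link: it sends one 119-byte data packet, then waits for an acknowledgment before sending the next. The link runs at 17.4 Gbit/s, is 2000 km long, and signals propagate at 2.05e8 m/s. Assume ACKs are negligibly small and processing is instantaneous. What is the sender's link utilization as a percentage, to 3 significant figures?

0.000280 %

t_tx = L/R = 952/17400000000 = 5.47126e-08 s.
t_prop = 2000000/2.05e+08 = 0.0097561 s; RTT = 0.0195122 s.
Cycle = t_tx + RTT = 0.0195122 s.
Utilization = t_tx / cycle = 5.47126e-08/0.0195122 = 0.000280 %.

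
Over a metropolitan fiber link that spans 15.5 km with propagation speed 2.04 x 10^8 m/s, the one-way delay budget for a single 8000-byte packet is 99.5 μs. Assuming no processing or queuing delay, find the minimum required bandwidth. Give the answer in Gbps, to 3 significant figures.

L = 64000 bits.
Propagation delay = 15500 / 204000000 = 75.9804 μs.
Transmission budget = 99.5 − 75.9804 = 23.5196 μs.
R ≥ L / t_tx = 64000 bits / 2.35196e-05 s = 2.72 Gbps.

2.72 Gbps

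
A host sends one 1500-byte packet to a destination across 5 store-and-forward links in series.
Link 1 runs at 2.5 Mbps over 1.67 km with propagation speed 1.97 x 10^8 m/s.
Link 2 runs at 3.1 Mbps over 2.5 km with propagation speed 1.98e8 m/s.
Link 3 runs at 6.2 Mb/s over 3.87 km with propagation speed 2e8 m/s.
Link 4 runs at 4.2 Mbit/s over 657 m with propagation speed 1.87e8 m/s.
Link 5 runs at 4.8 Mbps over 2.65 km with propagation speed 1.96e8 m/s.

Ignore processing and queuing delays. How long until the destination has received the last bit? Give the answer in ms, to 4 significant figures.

16.02 ms

L = 1500 × 8 = 12000 bits.
Transmission delays (L/R per hop): 4.8, 3.87097, 1.93548, 2.85714, 2.5 ms; sum = 15.9636 ms.
Propagation delays (d/s per hop): 0.00847716, 0.0126263, 0.01935, 0.00351337, 0.0135204 ms; sum = 0.0574872 ms.
End-to-end = 16.02 ms.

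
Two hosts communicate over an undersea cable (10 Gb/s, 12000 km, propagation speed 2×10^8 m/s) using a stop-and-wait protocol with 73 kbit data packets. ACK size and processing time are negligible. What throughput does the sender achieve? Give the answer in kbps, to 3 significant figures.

608 kbps

t_tx = L/R = 73000/10000000000 = 7.3e-06 s.
t_prop = 12000000/200000000 = 0.06 s; RTT = 0.12 s.
Cycle = t_tx + RTT = 0.120007 s.
Throughput = L / cycle = 73000 / 0.120007 = 608 kbps.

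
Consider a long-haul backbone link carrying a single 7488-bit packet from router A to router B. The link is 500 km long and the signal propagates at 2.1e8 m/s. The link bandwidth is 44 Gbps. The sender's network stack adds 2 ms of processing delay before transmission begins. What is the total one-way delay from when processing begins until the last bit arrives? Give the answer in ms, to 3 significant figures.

4.38 ms

Transmission delay = L/R = 7488 / 44000000000 = 0.000170182 ms.
Propagation delay = d/s = 500000 m / 210000000 m/s = 2.38095 ms.
Plus processing delay 2 ms = 2 ms.
Total = 4.38 ms.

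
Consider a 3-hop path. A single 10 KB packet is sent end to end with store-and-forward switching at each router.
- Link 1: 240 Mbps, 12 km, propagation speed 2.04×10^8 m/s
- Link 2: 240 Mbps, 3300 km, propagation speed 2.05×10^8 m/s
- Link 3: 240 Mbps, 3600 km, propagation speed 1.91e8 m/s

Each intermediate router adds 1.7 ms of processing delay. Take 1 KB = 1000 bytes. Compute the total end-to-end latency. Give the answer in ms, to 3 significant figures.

39.4 ms

L = 80000 bits.
Transmission delay per hop = L/R = 80000/240000000 = 0.333333 ms; 3 hops → 1 ms.
Propagation delays (d/s per hop): 0.0588235, 16.0976, 18.8482 ms; sum = 35.0046 ms.
Processing at 2 router(s): 2 × 1.7 ms = 3.4 ms.
End-to-end = 39.4 ms.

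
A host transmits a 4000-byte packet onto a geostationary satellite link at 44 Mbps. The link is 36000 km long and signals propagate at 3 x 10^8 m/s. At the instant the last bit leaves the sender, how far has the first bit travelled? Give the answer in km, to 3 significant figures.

t_tx = L/R = 32000/44000000 = 0.000727273 s.
Distance = s × t_tx = 300000000 × 0.000727273 = 218 km.

218 km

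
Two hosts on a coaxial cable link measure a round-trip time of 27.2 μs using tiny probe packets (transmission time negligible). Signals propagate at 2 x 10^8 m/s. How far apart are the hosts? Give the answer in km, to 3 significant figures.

2.72 km

One-way propagation = RTT/2 = 13.6 μs.
d = s × t = 200000000 × 1.36e-05 = 2.72 km.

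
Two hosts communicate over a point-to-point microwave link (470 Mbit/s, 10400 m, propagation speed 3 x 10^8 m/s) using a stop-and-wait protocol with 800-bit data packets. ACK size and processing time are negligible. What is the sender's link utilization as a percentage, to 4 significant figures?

t_tx = L/R = 800/470000000 = 1.70213e-06 s.
t_prop = 10400/300000000 = 3.46667e-05 s; RTT = 6.93333e-05 s.
Cycle = t_tx + RTT = 7.10355e-05 s.
Utilization = t_tx / cycle = 1.70213e-06/7.10355e-05 = 2.396 %.

2.396 %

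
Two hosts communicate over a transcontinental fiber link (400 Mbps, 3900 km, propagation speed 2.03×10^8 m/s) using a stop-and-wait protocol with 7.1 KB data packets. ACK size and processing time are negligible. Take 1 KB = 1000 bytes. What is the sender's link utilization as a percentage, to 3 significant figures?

t_tx = L/R = 56800/400000000 = 0.000142 s.
t_prop = 3900000/2.03e+08 = 0.0192118 s; RTT = 0.0384236 s.
Cycle = t_tx + RTT = 0.0385656 s.
Utilization = t_tx / cycle = 0.000142/0.0385656 = 0.368 %.

0.368 %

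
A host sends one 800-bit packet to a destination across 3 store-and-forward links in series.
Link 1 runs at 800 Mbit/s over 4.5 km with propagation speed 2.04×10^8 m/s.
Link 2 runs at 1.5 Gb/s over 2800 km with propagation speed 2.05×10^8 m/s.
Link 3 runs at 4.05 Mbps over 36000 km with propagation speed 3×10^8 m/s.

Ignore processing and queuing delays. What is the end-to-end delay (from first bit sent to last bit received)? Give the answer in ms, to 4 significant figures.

Transmission delays (L/R per hop): 0.001, 0.000533333, 0.197531 ms; sum = 0.199064 ms.
Propagation delays (d/s per hop): 0.0220588, 13.6585, 120 ms; sum = 133.681 ms.
End-to-end = 133.9 ms.

133.9 ms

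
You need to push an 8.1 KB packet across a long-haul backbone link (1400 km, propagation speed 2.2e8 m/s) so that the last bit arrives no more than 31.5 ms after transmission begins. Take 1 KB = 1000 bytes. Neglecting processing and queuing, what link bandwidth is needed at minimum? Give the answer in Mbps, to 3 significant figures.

2.58 Mbps

L = 64800 bits.
Propagation delay = 1400000 / 2.2e+08 = 6.36364 ms.
Transmission budget = 31.5 − 6.36364 = 25.1364 ms.
R ≥ L / t_tx = 64800 bits / 0.0251364 s = 2.58 Mbps.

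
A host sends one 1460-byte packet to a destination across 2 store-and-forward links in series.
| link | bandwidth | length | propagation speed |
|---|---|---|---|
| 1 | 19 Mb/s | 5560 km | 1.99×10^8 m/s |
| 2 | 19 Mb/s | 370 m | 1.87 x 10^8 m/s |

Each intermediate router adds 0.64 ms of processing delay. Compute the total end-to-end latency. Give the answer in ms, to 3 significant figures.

29.8 ms

L = 1460 × 8 = 11680 bits.
Transmission delay per hop = L/R = 11680/19000000 = 0.614737 ms; 2 hops → 1.22947 ms.
Propagation delays (d/s per hop): 27.9397, 0.00197861 ms; sum = 27.9417 ms.
Processing at 1 router(s): 1 × 0.64 ms = 0.64 ms.
End-to-end = 29.8 ms.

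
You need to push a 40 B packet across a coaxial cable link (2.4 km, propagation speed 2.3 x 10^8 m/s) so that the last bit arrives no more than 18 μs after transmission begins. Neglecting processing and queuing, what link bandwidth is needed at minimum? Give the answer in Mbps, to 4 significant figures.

42.30 Mbps

L = 320 bits.
Propagation delay = 2400 / 2.3e+08 = 10.4348 μs.
Transmission budget = 18 − 10.4348 = 7.56522 μs.
R ≥ L / t_tx = 320 bits / 7.56522e-06 s = 42.30 Mbps.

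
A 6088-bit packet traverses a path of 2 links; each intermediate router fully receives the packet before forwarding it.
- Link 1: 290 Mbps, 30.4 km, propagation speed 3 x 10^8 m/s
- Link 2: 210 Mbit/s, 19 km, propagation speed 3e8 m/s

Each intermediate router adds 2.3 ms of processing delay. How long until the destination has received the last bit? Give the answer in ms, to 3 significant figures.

Transmission delays (L/R per hop): 0.0209931, 0.0289905 ms; sum = 0.0499836 ms.
Propagation delays (d/s per hop): 0.101333, 0.0633333 ms; sum = 0.164667 ms.
Processing at 1 router(s): 1 × 2.3 ms = 2.3 ms.
End-to-end = 2.51 ms.

2.51 ms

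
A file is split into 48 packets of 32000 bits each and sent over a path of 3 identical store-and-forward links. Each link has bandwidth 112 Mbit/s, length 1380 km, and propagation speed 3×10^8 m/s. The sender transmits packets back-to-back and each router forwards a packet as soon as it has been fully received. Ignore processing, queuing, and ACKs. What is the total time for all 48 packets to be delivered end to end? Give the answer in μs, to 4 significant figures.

28090 μs

Per-hop transmission t_tx = L/R = 32000/112000000 = 285.714 μs.
Per-hop propagation t_prop = 1380000/300000000 = 4600 μs.
Pipeline fill: first packet needs 3·t_tx to clear all hops; remaining 47 packets each add one t_tx.
Total = (3+48-1)·t_tx + 3·t_prop = 50·285.714 + 3·4600 = 28090 μs.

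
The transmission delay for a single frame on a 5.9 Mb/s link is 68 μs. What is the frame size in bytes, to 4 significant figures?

L = R × t_tx = 5900000 b/s × 6.8e-05 s = 401.2 bits.
In bytes: 401.2 / 8 = 50.15 bytes.

50.15 bytes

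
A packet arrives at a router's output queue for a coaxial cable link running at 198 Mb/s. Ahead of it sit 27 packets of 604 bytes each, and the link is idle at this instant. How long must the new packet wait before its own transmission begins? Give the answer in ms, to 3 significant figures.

0.659 ms

Each queued packet: L/R = 4832/198000000 = 0.024404 ms.
27 queued → 0.658909 ms.
Queuing delay = 0.659 ms.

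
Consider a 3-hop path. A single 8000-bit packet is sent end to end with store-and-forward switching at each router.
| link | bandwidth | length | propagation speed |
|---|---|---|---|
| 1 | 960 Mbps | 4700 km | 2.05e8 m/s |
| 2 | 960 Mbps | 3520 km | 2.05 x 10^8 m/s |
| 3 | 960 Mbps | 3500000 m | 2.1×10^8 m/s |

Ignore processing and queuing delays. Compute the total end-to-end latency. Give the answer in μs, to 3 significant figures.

56800 μs

Transmission delay per hop = L/R = 8000/960000000 = 8.33333 μs; 3 hops → 25 μs.
Propagation delays (d/s per hop): 22926.8, 17170.7, 16666.7 μs; sum = 56764.2 μs.
End-to-end = 56800 μs.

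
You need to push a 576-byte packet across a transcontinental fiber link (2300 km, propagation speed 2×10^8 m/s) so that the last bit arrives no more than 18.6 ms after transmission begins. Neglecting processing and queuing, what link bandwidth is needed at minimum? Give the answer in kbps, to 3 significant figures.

L = 4608 bits.
Propagation delay = 2300000 / 200000000 = 11.5 ms.
Transmission budget = 18.6 − 11.5 = 7.1 ms.
R ≥ L / t_tx = 4608 bits / 0.0071 s = 649 kbps.

649 kbps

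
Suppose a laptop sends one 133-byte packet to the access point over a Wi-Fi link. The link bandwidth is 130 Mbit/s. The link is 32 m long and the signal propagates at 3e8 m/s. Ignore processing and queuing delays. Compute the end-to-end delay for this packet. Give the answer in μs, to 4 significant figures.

L = 133 × 8 = 1064 bits.
Transmission delay = L/R = 1064 / 130000000 = 8.18462 μs.
Propagation delay = d/s = 32 m / 300000000 m/s = 0.106667 μs.
Total = 8.291 μs.

8.291 μs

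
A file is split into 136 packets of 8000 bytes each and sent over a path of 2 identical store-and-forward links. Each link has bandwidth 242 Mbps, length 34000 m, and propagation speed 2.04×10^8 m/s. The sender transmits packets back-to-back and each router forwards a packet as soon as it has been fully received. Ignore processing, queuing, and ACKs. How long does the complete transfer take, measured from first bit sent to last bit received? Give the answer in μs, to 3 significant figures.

36600 μs

Per-hop transmission t_tx = L/R = 64000/242000000 = 264.463 μs.
Per-hop propagation t_prop = 34000/204000000 = 166.667 μs.
Pipeline fill: first packet needs 2·t_tx to clear all hops; remaining 135 packets each add one t_tx.
Total = (2+136-1)·t_tx + 2·t_prop = 137·264.463 + 2·166.667 = 36600 μs.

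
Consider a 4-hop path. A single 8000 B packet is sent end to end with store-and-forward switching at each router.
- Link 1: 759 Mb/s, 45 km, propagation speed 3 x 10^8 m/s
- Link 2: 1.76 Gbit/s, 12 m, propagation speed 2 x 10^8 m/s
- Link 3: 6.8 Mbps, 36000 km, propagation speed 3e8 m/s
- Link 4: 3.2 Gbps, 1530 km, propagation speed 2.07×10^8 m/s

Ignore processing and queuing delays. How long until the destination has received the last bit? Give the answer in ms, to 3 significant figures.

L = 8000 × 8 = 64000 bits.
Transmission delays (L/R per hop): 0.0843215, 0.0363636, 9.41176, 0.02 ms; sum = 9.55245 ms.
Propagation delays (d/s per hop): 0.15, 6e-05, 120, 7.3913 ms; sum = 127.541 ms.
End-to-end = 137 ms.

137 ms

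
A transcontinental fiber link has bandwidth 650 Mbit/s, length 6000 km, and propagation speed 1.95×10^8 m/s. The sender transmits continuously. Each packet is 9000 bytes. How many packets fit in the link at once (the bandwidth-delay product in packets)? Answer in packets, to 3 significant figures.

Propagation delay = 6000000 / 195000000 = 0.0307692 s.
BDP = R × t_prop = 650000000 × 0.0307692 = 20000000 bits.
In packets of 72000 bits: 278 packets.

278 packets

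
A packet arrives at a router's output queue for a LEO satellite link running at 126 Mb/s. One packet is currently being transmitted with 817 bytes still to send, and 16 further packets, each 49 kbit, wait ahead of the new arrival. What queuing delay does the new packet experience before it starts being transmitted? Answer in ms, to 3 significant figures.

Each queued packet: L/R = 49000/126000000 = 0.388889 ms.
16 queued → 6.22222 ms.
Plus remaining 6536 bits of current packet: 0.051873 ms.
Queuing delay = 6.27 ms.

6.27 ms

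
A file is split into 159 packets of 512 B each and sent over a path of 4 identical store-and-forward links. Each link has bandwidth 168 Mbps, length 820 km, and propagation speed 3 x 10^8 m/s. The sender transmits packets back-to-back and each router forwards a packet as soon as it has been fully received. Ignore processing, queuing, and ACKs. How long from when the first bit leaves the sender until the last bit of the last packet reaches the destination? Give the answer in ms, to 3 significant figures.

Per-hop transmission t_tx = L/R = 4096/168000000 = 0.024381 ms.
Per-hop propagation t_prop = 820000/300000000 = 2.73333 ms.
Pipeline fill: first packet needs 4·t_tx to clear all hops; remaining 158 packets each add one t_tx.
Total = (4+159-1)·t_tx + 4·t_prop = 162·0.024381 + 4·2.73333 = 14.9 ms.

14.9 ms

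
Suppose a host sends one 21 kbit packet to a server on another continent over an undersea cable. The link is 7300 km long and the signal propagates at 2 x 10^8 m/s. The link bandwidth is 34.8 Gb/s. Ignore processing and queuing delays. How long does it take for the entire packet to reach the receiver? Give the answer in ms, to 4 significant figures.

36.50 ms

L = 21000 bits.
Transmission delay = L/R = 21000 / 34800000000 = 0.000603448 ms.
Propagation delay = d/s = 7300000 m / 200000000 m/s = 36.5 ms.
Total = 36.50 ms.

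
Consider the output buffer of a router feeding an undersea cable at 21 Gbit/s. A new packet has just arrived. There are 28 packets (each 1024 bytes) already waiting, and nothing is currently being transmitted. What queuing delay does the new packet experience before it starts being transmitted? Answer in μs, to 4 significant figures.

10.92 μs

Each queued packet: L/R = 8192/21000000000 = 0.390095 μs.
28 queued → 10.9227 μs.
Queuing delay = 10.92 μs.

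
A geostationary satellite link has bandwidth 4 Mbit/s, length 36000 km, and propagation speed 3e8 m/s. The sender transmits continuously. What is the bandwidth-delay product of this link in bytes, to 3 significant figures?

60000 bytes

Propagation delay = 36000000 / 300000000 = 0.12 s.
BDP = R × t_prop = 4000000 × 0.12 = 480000 bits.
In bytes: 480000/8 = 60000 bytes.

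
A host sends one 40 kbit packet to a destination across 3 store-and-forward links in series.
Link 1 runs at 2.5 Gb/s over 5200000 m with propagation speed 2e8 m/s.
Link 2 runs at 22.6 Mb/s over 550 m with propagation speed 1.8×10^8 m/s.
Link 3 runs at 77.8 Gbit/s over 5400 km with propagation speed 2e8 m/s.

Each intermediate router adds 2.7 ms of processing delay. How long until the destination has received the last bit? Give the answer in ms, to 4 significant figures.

L = 40000 bits.
Transmission delays (L/R per hop): 0.016, 1.76991, 0.000514139 ms; sum = 1.78643 ms.
Propagation delays (d/s per hop): 26, 0.00305556, 27 ms; sum = 53.0031 ms.
Processing at 2 router(s): 2 × 2.7 ms = 5.4 ms.
End-to-end = 60.19 ms.

60.19 ms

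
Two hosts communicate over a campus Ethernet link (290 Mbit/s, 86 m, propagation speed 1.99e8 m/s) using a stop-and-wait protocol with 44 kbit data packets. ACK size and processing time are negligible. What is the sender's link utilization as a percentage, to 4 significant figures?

99.43 %

t_tx = L/R = 44000/290000000 = 0.000151724 s.
t_prop = 86/199000000 = 4.32161e-07 s; RTT = 8.64322e-07 s.
Cycle = t_tx + RTT = 0.000152588 s.
Utilization = t_tx / cycle = 0.000151724/0.000152588 = 99.43 %.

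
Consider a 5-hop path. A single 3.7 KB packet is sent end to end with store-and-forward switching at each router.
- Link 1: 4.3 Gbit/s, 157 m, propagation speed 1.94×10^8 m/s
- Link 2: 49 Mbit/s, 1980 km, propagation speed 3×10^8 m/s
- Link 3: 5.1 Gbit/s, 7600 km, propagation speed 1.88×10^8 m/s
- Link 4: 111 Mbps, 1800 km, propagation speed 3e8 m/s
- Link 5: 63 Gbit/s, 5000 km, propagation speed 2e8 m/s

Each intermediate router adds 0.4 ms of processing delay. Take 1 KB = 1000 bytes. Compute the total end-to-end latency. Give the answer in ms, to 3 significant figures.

L = 29600 bits.
Transmission delays (L/R per hop): 0.00688372, 0.604082, 0.00580392, 0.266667, 0.000469841 ms; sum = 0.883906 ms.
Propagation delays (d/s per hop): 0.000809278, 6.6, 40.4255, 6, 25 ms; sum = 78.0263 ms.
Processing at 4 router(s): 4 × 0.4 ms = 1.6 ms.
End-to-end = 80.5 ms.

80.5 ms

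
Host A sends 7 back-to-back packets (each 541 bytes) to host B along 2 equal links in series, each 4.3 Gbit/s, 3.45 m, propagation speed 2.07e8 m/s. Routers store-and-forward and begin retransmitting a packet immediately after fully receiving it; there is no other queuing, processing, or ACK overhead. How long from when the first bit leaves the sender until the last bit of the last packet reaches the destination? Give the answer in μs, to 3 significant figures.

Per-hop transmission t_tx = L/R = 4328/4300000000 = 1.00651 μs.
Per-hop propagation t_prop = 3.45/2.07e+08 = 0.0166667 μs.
Pipeline fill: first packet needs 2·t_tx to clear all hops; remaining 6 packets each add one t_tx.
Total = (2+7-1)·t_tx + 2·t_prop = 8·1.00651 + 2·0.0166667 = 8.09 μs.

8.09 μs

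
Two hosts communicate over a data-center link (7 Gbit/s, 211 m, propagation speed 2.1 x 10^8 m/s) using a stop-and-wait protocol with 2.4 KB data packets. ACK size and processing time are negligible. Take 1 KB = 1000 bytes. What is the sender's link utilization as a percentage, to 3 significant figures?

t_tx = L/R = 19200/7000000000 = 2.74286e-06 s.
t_prop = 211/210000000 = 1.00476e-06 s; RTT = 2.00952e-06 s.
Cycle = t_tx + RTT = 4.75238e-06 s.
Utilization = t_tx / cycle = 2.74286e-06/4.75238e-06 = 57.7 %.

57.7 %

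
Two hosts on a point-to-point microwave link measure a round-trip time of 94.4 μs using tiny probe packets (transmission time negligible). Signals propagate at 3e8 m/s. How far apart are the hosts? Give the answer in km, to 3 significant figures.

14.2 km

One-way propagation = RTT/2 = 47.2 μs.
d = s × t = 300000000 × 4.72e-05 = 14.2 km.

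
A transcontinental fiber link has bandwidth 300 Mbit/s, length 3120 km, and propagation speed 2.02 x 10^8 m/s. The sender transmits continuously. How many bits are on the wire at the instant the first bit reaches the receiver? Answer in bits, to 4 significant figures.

4634000 bits

Propagation delay = 3120000 / 202000000 = 0.0154455 s.
BDP = R × t_prop = 300000000 × 0.0154455 = 4633660 bits.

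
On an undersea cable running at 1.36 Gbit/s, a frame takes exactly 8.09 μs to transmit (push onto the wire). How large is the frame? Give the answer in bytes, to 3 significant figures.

1380 bytes

L = R × t_tx = 1360000000 b/s × 8.09e-06 s = 11002.4 bits.
In bytes: 11002.4 / 8 = 1380 bytes.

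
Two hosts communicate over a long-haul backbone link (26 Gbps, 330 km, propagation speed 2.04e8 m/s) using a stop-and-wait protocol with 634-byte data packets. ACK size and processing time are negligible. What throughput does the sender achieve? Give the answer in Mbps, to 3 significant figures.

1.57 Mbps

t_tx = L/R = 5072/26000000000 = 1.95077e-07 s.
t_prop = 330000/204000000 = 0.00161765 s; RTT = 0.00323529 s.
Cycle = t_tx + RTT = 0.00323549 s.
Throughput = L / cycle = 5072 / 0.00323549 = 1.57 Mbps.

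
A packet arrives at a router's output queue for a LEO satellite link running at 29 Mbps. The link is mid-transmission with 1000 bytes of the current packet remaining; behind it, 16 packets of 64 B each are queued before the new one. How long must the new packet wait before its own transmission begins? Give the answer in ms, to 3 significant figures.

Each queued packet: L/R = 512/29000000 = 0.0176552 ms.
16 queued → 0.282483 ms.
Plus remaining 8000 bits of current packet: 0.275862 ms.
Queuing delay = 0.558 ms.

0.558 ms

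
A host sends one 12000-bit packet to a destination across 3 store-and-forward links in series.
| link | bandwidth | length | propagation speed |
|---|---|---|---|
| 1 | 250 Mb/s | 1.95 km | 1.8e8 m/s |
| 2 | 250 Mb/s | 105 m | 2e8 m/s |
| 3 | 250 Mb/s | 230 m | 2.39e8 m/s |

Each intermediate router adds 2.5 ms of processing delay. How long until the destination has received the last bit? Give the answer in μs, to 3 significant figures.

5160 μs

Transmission delay per hop = L/R = 12000/250000000 = 48 μs; 3 hops → 144 μs.
Propagation delays (d/s per hop): 10.8333, 0.525, 0.962343 μs; sum = 12.3207 μs.
Processing at 2 router(s): 2 × 2.5 ms = 5000 μs.
End-to-end = 5160 μs.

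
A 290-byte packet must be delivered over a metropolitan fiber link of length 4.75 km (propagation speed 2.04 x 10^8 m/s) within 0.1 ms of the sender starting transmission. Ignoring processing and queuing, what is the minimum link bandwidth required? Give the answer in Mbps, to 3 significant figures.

30.2 Mbps

L = 2320 bits.
Propagation delay = 4750 / 204000000 = 0.0232843 ms.
Transmission budget = 0.1 − 0.0232843 = 0.0767157 ms.
R ≥ L / t_tx = 2320 bits / 7.67157e-05 s = 30.2 Mbps.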